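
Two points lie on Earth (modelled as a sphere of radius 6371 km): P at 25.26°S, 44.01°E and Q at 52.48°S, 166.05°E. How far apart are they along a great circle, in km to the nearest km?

9713 km

Let φ₁ = -0.4409 rad, φ₂ = -0.9159 rad, and Δλ = 2.1300 rad.
Haversine: a = sin²(Δφ/2) + cos φ₁ cos φ₂ sin²(Δλ/2) = 0.0554 + (0.9044)(0.6090)(0.7653) = 0.47688.
Central angle c = 2·arcsin(√a) = 1.52453 rad.
Distance = R·c = 6371 × 1.5245 ≈ 9713 km.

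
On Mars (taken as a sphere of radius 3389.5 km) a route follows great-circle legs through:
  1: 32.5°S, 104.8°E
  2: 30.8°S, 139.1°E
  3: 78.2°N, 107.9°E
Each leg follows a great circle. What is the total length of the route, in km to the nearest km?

Leg 1→2: central angle 0.5083 rad, distance 1722.8 km.
Leg 2→3: central angle 1.9294 rad, distance 6539.7 km.
Total: 1722.8 + 6539.7 ≈ 8263 km.

8263 km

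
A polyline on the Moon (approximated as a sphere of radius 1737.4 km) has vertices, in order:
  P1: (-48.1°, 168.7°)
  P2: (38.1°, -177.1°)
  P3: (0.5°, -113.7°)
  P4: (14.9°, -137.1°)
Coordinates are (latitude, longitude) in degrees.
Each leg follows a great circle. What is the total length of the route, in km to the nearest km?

5561 km

Leg P1→P2: central angle 1.5206 rad, distance 2641.8 km.
Leg P2→P3: central angle 1.2050 rad, distance 2093.5 km.
Leg P3→P4: central angle 0.4754 rad, distance 826.0 km.
Total: 2641.8 + 2093.5 + 826.0 ≈ 5561 km.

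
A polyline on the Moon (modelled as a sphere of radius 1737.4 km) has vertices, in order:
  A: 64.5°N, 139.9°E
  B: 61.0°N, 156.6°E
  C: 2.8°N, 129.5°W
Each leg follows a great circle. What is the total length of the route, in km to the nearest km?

2674 km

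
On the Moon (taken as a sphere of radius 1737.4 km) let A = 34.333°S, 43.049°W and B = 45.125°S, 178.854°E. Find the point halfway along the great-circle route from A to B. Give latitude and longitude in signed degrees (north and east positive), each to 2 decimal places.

Central angle δ = 1.6048 rad. Interpolating on the sphere with fraction f = 0.5:
P = [sin((1−f)δ)·A + sin(fδ)·B] / sin δ = 0.7194·A + 0.7194·B in Cartesian coordinates,
giving P = (-0.0734, -0.3954, -0.9156), i.e. latitude -66.29°, longitude -100.51°.

-66.29°, -100.51°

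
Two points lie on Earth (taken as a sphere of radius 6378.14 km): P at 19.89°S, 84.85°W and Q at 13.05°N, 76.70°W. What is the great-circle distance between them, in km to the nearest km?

3774 km

With latitudes φ₁ = -19.890°, φ₂ = 13.050° and longitude difference Δλ = 8.150°:
cos c = sin φ₁ sin φ₂ + cos φ₁ cos φ₂ cos Δλ = (-0.3402)(0.2258) + (0.9403)(0.9742)(0.9899) = 0.82999,
so c = arccos(0.82999) = 0.59171 rad.
Distance = R·c = 6378.14 × 0.5917 ≈ 3774 km.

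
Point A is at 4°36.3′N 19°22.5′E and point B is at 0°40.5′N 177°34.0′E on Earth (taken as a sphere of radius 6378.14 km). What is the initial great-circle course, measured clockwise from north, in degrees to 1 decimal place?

76.9°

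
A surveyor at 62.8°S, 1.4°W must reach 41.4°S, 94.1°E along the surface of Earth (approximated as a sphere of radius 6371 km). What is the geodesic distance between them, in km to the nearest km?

6257 km

In radians: φ₁ = -1.0961, φ₂ = -0.7226, Δλ = 95.500° = 1.6668 rad.
cos c = sin φ₁ sin φ₂ + cos φ₁ cos φ₂ cos Δλ = (-0.8894)(-0.6613) + (0.4571)(0.7501)(-0.0958) = 0.55532,
so c = arccos(0.55532) = 0.98205 rad.
Distance = R·c = 6371 × 0.9821 ≈ 6257 km.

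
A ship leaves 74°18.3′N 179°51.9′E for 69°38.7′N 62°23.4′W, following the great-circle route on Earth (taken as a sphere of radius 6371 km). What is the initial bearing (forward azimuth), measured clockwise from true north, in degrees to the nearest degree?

Δλ = 117.745° = 2.0550 rad.
y = sin Δλ · cos φ₂ = (0.8850)(0.3478) = 0.3078
x = cos φ₁ sin φ₂ − sin φ₁ cos φ₂ cos Δλ = (0.2705)(0.9376) − (0.9627)(0.3478)(-0.4655) = 0.4095
θ = atan2(y, x) = 36.93°, so the bearing is 37°.

37°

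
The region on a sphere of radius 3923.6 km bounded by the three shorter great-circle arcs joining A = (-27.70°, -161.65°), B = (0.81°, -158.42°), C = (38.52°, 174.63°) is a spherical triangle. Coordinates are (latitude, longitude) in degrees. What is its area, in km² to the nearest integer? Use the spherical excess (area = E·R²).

Side lengths (central angles): a = 0.7867, b = 1.2189, c = 0.5005 rad; semiperimeter s = 1.2531.
By l'Huilier's theorem, tan(E/4) = √[tan(s/2) tan((s−a)/2) tan((s−b)/2) tan((s−c)/2)], giving spherical excess E = 0.1363 rad.
Area = E·R² = 0.1363 × (3923.6)² ≈ 2097775 km².

2097775 km²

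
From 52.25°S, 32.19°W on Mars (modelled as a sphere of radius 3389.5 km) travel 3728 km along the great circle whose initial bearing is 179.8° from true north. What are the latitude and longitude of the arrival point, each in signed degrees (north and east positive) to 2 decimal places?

Angular distance δ = d/R = 3728/3389.5 = 1.09987 rad; initial bearing θ = 3.1381 rad.
sin φ₂ = sin φ₁ cos δ + cos φ₁ sin δ cos θ = (-0.7907)(0.4537) + (0.6122)(0.8911)(-1.0000) = -0.9043, so φ₂ = -64.73°.
Δλ = atan2(sin θ sin δ cos φ₁, cos δ − sin φ₁ sin φ₂) = atan2(0.0019, -0.2613) = 179.582°.
λ₂ = -32.190° + 179.582° = 147.39°.

-64.73°, 147.39°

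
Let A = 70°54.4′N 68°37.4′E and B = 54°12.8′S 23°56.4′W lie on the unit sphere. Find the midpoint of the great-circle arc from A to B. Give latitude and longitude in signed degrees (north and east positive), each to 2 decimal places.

11.51°, 5.88°

Central angle δ = 2.4577 rad. Interpolating on the sphere with fraction f = 0.5:
P = [sin((1−f)δ)·A + sin(fδ)·B] / sin δ = 1.4911·A + 1.4911·B in Cartesian coordinates,
giving P = (0.9747, 0.1004, 0.1995), i.e. latitude 11.51°, longitude 5.88°.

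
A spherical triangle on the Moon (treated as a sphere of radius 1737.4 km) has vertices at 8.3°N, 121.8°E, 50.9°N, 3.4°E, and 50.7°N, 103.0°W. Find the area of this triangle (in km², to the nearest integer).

Side lengths (central angles): a = 1.0613, b = 1.9103, c = 1.7567 rad; semiperimeter s = 2.3641.
By l'Huilier's theorem, tan(E/4) = √[tan(s/2) tan((s−a)/2) tan((s−b)/2) tan((s−c)/2)], giving spherical excess E = 1.4071 rad.
Area = E·R² = 1.4071 × (1737.4)² ≈ 4247319 km².

4247319 km²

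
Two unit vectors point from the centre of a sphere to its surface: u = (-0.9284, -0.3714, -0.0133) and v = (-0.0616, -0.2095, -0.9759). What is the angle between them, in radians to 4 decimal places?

1.4223 rad

u·v = 0.1480; |u| = 1.0000, |v| = 1.0000.
cos θ = (u·v)/(|u||v|) = 0.1480, so θ = 1.4223 rad.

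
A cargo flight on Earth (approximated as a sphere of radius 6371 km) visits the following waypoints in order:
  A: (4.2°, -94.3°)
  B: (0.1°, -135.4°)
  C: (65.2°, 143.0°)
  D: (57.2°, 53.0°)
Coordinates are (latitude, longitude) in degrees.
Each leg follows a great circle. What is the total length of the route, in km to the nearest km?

18673 km

Leg A→B: central angle 0.7202 rad, distance 4588.5 km.
Leg B→C: central angle 1.5079 rad, distance 9606.8 km.
Leg C→D: central angle 0.7028 rad, distance 4477.4 km.
Total: 4588.5 + 9606.8 + 4477.4 ≈ 18673 km.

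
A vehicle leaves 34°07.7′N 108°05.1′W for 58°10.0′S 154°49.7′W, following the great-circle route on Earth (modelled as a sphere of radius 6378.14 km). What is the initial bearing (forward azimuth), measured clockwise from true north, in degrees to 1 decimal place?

203.0°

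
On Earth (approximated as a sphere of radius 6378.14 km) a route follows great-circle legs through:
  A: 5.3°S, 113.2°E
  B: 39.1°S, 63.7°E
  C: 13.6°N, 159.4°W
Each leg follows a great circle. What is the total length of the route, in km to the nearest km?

Leg A→B: central angle 0.9763 rad, distance 6226.9 km.
Leg B→C: central angle 2.3449 rad, distance 14955.9 km.
Total: 6226.9 + 14955.9 ≈ 21183 km.

21183 km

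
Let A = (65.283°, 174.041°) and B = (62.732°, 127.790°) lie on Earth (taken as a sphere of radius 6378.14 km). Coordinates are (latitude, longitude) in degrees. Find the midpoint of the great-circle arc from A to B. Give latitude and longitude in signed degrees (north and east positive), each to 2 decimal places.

65.84°, 149.80°

Central angle δ = 0.3484 rad. Interpolating on the sphere with fraction f = 0.5:
P = [sin((1−f)δ)·A + sin(fδ)·B] / sin δ = 0.5077·A + 0.5077·B in Cartesian coordinates,
giving P = (-0.3537, 0.2059, 0.9124), i.e. latitude 65.84°, longitude 149.80°.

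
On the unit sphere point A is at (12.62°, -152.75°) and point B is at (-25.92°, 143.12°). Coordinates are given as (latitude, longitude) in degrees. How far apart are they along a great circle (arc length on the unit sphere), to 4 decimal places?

1.2792

In radians: φ₁ = 0.2203, φ₂ = -0.4524, Δλ = -64.130° = -1.1193 rad.
cos c = sin φ₁ sin φ₂ + cos φ₁ cos φ₂ cos Δλ = (0.2185)(-0.4371) + (0.9758)(0.8994)(0.4363) = 0.28745,
so c = arccos(0.28745) = 1.27923 rad.
On the unit sphere the arc length equals the central angle: 1.2792.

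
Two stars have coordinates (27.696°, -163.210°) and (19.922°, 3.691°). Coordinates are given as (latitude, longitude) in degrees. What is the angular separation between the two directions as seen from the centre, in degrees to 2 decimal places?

With latitudes φ₁ = 27.696°, φ₂ = 19.922° and longitude difference Δλ = 166.901°:
cos c = sin φ₁ sin φ₂ + cos φ₁ cos φ₂ cos Δλ = (0.4648)(0.3407) + (0.8854)(0.9402)(-0.9740) = -0.65241,
so c = arccos(-0.65241) = 2.28156 rad.
So the angular separation is 130.72°.

130.72°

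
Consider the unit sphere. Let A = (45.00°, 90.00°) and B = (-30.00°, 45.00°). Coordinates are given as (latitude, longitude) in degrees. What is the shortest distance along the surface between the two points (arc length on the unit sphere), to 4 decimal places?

1.4913

With latitudes φ₁ = 45.000°, φ₂ = -30.000° and longitude difference Δλ = -45.000°:
cos c = sin φ₁ sin φ₂ + cos φ₁ cos φ₂ cos Δλ = (0.7071)(-0.5000) + (0.7071)(0.8660)(0.7071) = 0.07946,
so c = arccos(0.07946) = 1.49125 rad.
On the unit sphere the arc length equals the central angle: 1.4913.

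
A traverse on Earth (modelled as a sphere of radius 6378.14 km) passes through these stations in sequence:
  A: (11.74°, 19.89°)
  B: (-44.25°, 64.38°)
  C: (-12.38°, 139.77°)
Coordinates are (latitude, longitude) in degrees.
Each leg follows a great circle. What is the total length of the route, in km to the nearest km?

Leg A→B: central angle 1.2043 rad, distance 7681.4 km.
Leg B→C: central angle 1.2386 rad, distance 7900.2 km.
Total: 7681.4 + 7900.2 ≈ 15582 km.

15582 km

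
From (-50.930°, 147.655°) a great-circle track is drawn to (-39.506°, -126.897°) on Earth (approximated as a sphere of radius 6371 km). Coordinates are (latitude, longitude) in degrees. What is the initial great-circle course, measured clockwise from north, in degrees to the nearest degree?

115°

Δλ = 85.448° = 1.4913 rad.
y = sin Δλ · cos φ₂ = (0.9968)(0.7716) = 0.7691
x = cos φ₁ sin φ₂ − sin φ₁ cos φ₂ cos Δλ = (0.6303)(-0.6362) − (-0.7764)(0.7716)(0.0794) = -0.3534
θ = atan2(y, x) = 114.68°, so the bearing is 115°.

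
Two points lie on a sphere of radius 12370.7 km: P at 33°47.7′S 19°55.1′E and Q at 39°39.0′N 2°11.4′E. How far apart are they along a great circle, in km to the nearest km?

Let φ₁ = -0.5898 rad, φ₂ = 0.6920 rad, and Δλ = -0.3094 rad.
cos c = sin φ₁ sin φ₂ + cos φ₁ cos φ₂ cos Δλ = (-0.5562)(0.6381) + (0.8310)(0.7700)(0.9525) = 0.25455,
so c = arccos(0.25455) = 1.31341 rad.
Distance = R·c = 12370.7 × 1.3134 ≈ 16248 km.

16248 km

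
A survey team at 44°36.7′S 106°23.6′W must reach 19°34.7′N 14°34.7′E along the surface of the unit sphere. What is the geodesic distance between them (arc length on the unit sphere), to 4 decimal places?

2.1901

In radians: φ₁ = -0.7786, φ₂ = 0.3417, Δλ = 120.972° = 2.1114 rad.
Haversine: a = sin²(Δφ/2) + cos φ₁ cos φ₂ sin²(Δλ/2) = 0.2823 + (0.7119)(0.9422)(0.7573) = 0.79025.
Central angle c = 2·arcsin(√a) = 2.19014 rad.
On the unit sphere the arc length equals the central angle: 2.1901.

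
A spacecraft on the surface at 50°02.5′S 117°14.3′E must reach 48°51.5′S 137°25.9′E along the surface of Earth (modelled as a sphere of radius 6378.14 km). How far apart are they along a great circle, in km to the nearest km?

1463 km

Let φ₁ = -0.8734 rad, φ₂ = -0.8527 rad, and Δλ = 0.3524 rad.
cos c = sin φ₁ sin φ₂ + cos φ₁ cos φ₂ cos Δλ = (-0.7665)(-0.7531) + (0.6422)(0.6579)(0.9385) = 0.97381,
so c = arccos(0.97381) = 0.22935 rad.
Distance = R·c = 6378.14 × 0.2293 ≈ 1463 km.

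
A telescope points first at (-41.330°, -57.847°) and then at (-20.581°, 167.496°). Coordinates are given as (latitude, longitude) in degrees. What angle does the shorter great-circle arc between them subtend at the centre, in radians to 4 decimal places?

With latitudes φ₁ = -41.330°, φ₂ = -20.581° and longitude difference Δλ = -134.657°:
cos c = sin φ₁ sin φ₂ + cos φ₁ cos φ₂ cos Δλ = (-0.6604)(-0.3515) + (0.7509)(0.9362)(-0.7029) = -0.26196,
so c = arccos(-0.26196) = 1.83584 rad.
So the angular separation is 1.8358 rad.

1.8358 rad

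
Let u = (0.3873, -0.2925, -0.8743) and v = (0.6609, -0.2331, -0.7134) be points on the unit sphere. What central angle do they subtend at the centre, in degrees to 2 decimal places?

18.58°

u·v = 0.9479; |u| = 1.0000, |v| = 1.0000.
cos θ = (u·v)/(|u||v|) = 0.9479, so θ = 18.58°.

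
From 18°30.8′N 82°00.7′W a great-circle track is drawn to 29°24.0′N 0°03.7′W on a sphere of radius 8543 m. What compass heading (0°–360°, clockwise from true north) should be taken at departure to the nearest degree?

64°

Δλ = 81.950° = 1.4303 rad.
y = sin Δλ · cos φ₂ = (0.9901)(0.8712) = 0.8626
x = cos φ₁ sin φ₂ − sin φ₁ cos φ₂ cos Δλ = (0.9482)(0.4909) − (0.3175)(0.8712)(0.1400) = 0.4268
θ = atan2(y, x) = 63.68°, so the bearing is 64°.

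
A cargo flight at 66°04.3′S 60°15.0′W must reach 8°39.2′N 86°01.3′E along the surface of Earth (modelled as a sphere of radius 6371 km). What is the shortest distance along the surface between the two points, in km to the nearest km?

Let φ₁ = -1.1532 rad, φ₂ = 0.1510 rad, and Δλ = 2.5529 rad.
Haversine: a = sin²(Δφ/2) + cos φ₁ cos φ₂ sin²(Δλ/2) = 0.3683 + (0.4056)(0.9886)(0.9158) = 0.73550.
Central angle c = 2·arcsin(√a) = 2.06123 rad.
Distance = R·c = 6371 × 2.0612 ≈ 13132 km.

13132 km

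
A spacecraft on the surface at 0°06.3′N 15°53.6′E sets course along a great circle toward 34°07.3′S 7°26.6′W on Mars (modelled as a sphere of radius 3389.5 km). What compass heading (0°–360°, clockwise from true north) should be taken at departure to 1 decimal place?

With φ₁ = 0.0018, φ₂ = -0.5955, Δλ = -0.4073 rad, the forward-azimuth formula gives
θ = atan2( sin Δλ cos φ₂ , cos φ₁ sin φ₂ − sin φ₁ cos φ₂ cos Δλ ) = atan2(-0.3279, -0.5623) = -149.75°.
Adding 360° brings this into [0°, 360°): 210.2°.

210.2°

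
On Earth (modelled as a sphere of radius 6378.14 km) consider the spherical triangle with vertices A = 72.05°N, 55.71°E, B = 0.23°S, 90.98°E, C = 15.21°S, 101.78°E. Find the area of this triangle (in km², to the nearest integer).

4762116 km²

Side lengths (central angles): a = 0.3210, b = 1.6141, c = 1.3204 rad; semiperimeter s = 1.6277.
By l'Huilier's theorem, tan(E/4) = √[tan(s/2) tan((s−a)/2) tan((s−b)/2) tan((s−c)/2)], giving spherical excess E = 0.1171 rad.
Area = E·R² = 0.1171 × (6378.14)² ≈ 4762116 km².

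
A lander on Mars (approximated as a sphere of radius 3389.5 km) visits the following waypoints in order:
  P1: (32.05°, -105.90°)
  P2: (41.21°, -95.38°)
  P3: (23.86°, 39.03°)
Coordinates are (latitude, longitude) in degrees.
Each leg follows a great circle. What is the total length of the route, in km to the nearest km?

Leg P1→P2: central angle 0.2171 rad, distance 735.8 km.
Leg P2→P3: central angle 1.7875 rad, distance 6058.6 km.
Total: 735.8 + 6058.6 ≈ 6794 km.

6794 km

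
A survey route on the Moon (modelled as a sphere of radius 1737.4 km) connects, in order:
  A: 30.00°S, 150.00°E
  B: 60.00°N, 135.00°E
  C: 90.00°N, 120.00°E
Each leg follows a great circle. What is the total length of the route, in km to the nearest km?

Leg A→B: central angle 1.5856 rad, distance 2754.7 km.
Leg B→C: central angle 0.5236 rad, distance 909.7 km.
Total: 2754.7 + 909.7 ≈ 3664 km.

3664 km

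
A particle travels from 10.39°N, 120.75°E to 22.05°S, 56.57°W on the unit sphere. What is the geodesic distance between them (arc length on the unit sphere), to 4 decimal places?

2.9332

In radians: φ₁ = 0.1813, φ₂ = -0.3848, Δλ = -177.320° = -3.0948 rad.
Haversine: a = sin²(Δφ/2) + cos φ₁ cos φ₂ sin²(Δλ/2) = 0.0780 + (0.9836)(0.9269)(0.9995) = 0.98918.
Central angle c = 2·arcsin(√a) = 2.93321 rad.
On the unit sphere the arc length equals the central angle: 2.9332.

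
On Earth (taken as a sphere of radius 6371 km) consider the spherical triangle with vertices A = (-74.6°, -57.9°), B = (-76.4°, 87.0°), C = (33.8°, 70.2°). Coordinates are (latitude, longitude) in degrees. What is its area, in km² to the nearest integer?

Side lengths (central angles): a = 1.9323, b = 2.3084, c = 0.4822 rad; semiperimeter s = 2.3614.
By l'Huilier's theorem, tan(E/4) = √[tan(s/2) tan((s−a)/2) tan((s−b)/2) tan((s−c)/2)], giving spherical excess E = 0.5513 rad.
Area = E·R² = 0.5513 × (6371)² ≈ 22377026 km².

22377026 km²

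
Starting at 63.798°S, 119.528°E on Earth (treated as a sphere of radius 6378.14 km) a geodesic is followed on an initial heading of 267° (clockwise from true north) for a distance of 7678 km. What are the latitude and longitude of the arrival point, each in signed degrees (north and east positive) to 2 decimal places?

-20.09°, 36.54°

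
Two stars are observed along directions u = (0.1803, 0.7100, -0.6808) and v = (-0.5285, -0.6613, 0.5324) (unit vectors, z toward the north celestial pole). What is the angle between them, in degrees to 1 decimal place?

u·v = -0.9273; |u| = 1.0000, |v| = 1.0000.
cos θ = (u·v)/(|u||v|) = -0.9272, so θ = 158.0°.

158.0°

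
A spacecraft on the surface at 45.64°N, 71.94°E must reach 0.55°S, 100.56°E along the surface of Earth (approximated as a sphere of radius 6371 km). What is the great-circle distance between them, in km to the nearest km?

5853 km

Let φ₁ = 0.7966 rad, φ₂ = -0.0096 rad, and Δλ = 0.4995 rad.
cos c = sin φ₁ sin φ₂ + cos φ₁ cos φ₂ cos Δλ = (0.7150)(-0.0096) + (0.6992)(1.0000)(0.8778) = 0.60685,
so c = arccos(0.60685) = 0.91871 rad.
Distance = R·c = 6371 × 0.9187 ≈ 5853 km.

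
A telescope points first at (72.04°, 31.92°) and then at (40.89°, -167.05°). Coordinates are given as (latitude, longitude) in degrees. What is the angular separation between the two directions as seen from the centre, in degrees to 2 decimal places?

With latitudes φ₁ = 72.040°, φ₂ = 40.890° and longitude difference Δλ = 161.030°:
cos c = sin φ₁ sin φ₂ + cos φ₁ cos φ₂ cos Δλ = (0.9513)(0.6546) + (0.3084)(0.7560)(-0.9457) = 0.40227,
so c = arccos(0.40227) = 1.15681 rad.
So the angular separation is 66.28°.

66.28°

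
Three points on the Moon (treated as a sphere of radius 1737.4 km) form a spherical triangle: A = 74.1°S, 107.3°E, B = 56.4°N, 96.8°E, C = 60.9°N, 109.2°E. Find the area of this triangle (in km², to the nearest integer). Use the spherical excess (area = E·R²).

792763 km²

Side lengths (central angles): a = 0.1369, b = 2.3563, c = 2.2810 rad; semiperimeter s = 2.3871.
By l'Huilier's theorem, tan(E/4) = √[tan(s/2) tan((s−a)/2) tan((s−b)/2) tan((s−c)/2)], giving spherical excess E = 0.2626 rad.
Area = E·R² = 0.2626 × (1737.4)² ≈ 792763 km².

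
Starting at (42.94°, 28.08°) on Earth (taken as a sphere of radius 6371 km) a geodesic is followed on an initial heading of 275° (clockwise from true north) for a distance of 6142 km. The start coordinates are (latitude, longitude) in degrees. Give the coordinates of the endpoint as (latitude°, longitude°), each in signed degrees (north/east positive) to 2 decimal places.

Angular distance δ = d/R = 6142/6371 = 0.96406 rad; initial bearing θ = 4.7997 rad.
sin φ₂ = sin φ₁ cos δ + cos φ₁ sin δ cos θ = (0.6812)(0.5702) + (0.7321)(0.8215)(0.0872) = 0.4408, so φ₂ = 26.16°.
Δλ = atan2(sin θ sin δ cos φ₁, cos δ − sin φ₁ sin φ₂) = atan2(-0.5991, 0.2699) = -65.751°.
λ₂ = 28.080° − 65.751° = -37.67°.

26.16°, -37.67°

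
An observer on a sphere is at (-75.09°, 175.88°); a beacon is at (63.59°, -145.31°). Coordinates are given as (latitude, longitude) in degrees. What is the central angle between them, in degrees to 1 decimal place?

140.9°

In radians: φ₁ = -1.3106, φ₂ = 1.1099, Δλ = 38.810° = 0.6774 rad.
Haversine: a = sin²(Δφ/2) + cos φ₁ cos φ₂ sin²(Δλ/2) = 0.8755 + (0.2573)(0.4448)(0.1104) = 0.88815.
Central angle c = 2·arcsin(√a) = 2.45957 rad.
So the angular separation is 140.9°.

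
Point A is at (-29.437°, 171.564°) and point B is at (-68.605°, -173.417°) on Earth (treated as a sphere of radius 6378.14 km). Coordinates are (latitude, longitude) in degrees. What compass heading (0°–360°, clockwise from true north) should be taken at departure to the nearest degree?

172°

With φ₁ = -0.5138, φ₂ = -1.1974, Δλ = 0.2621 rad, the forward-azimuth formula gives
θ = atan2( sin Δλ cos φ₂ , cos φ₁ sin φ₂ − sin φ₁ cos φ₂ cos Δλ ) = atan2(0.0945, -0.6377) = 171.57°.
So the initial bearing is 172°.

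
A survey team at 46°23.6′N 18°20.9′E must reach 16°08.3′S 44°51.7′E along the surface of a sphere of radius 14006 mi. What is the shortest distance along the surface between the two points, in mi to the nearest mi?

With latitudes φ₁ = 46.393°, φ₂ = -16.138° and longitude difference Δλ = 26.513°:
Haversine: a = sin²(Δφ/2) + cos φ₁ cos φ₂ sin²(Δλ/2) = 0.2694 + (0.6897)(0.9606)(0.0526) = 0.30421.
Central angle c = 2·arcsin(√a) = 1.16845 rad.
Distance = R·c = 14006 × 1.1684 ≈ 16365 mi.

16365 mi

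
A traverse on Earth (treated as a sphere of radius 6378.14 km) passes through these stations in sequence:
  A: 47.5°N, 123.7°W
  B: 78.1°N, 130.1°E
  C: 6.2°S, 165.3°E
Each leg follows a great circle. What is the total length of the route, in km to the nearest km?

14851 km

Leg A→B: central angle 0.8195 rad, distance 5227.1 km.
Leg B→C: central angle 1.5089 rad, distance 9624.1 km.
Total: 5227.1 + 9624.1 ≈ 14851 km.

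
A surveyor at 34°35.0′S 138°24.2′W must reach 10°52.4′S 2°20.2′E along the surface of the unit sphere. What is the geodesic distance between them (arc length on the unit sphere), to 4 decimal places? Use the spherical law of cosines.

2.1164

Let φ₁ = -0.6036 rad, φ₂ = -0.1898 rad, and Δλ = 2.4564 rad.
cos c = sin φ₁ sin φ₂ + cos φ₁ cos φ₂ cos Δλ = (-0.5676)(-0.1886) + (0.8233)(0.9820)(-0.7743) = -0.51895,
so c = arccos(-0.51895) = 2.11642 rad.
On the unit sphere the arc length equals the central angle: 2.1164.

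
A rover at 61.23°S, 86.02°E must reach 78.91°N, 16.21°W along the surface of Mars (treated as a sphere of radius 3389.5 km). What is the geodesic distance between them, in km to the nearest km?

Let φ₁ = -1.0687 rad, φ₂ = 1.3772 rad, and Δλ = -1.7843 rad.
cos c = sin φ₁ sin φ₂ + cos φ₁ cos φ₂ cos Δλ = (-0.8766)(0.9813) + (0.4813)(0.1924)(-0.2118) = -0.87980,
so c = arccos(-0.87980) = 2.64624 rad.
Distance = R·c = 3389.5 × 2.6462 ≈ 8969 km.

8969 km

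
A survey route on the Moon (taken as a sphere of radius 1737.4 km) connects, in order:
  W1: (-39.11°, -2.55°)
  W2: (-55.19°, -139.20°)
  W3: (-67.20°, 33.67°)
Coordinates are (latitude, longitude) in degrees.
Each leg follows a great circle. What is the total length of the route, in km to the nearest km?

4130 km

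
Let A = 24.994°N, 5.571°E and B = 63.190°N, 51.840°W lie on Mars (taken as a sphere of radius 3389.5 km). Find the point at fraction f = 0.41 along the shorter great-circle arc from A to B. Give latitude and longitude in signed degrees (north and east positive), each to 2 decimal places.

43.58°, -8.53°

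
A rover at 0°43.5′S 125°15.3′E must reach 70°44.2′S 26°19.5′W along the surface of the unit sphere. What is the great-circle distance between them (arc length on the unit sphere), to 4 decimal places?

1.8527

Let φ₁ = -0.0127 rad, φ₂ = -1.2346 rad, and Δλ = -2.6456 rad.
Haversine: a = sin²(Δφ/2) + cos φ₁ cos φ₂ sin²(Δλ/2) = 0.3291 + (0.9999)(0.3299)(0.9397) = 0.63909.
Central angle c = 2·arcsin(√a) = 1.85270 rad.
On the unit sphere the arc length equals the central angle: 1.8527.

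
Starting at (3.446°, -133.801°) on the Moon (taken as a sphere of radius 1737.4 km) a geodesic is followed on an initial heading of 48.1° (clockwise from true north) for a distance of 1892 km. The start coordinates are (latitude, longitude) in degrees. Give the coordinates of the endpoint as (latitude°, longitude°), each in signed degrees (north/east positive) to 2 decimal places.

Angular distance δ = d/R = 1892/1737.4 = 1.08898 rad; initial bearing θ = 0.8395 rad.
sin φ₂ = sin φ₁ cos δ + cos φ₁ sin δ cos θ = (0.0601)(0.4634) + (0.9982)(0.8862)(0.6678) = 0.6186, so φ₂ = 38.21°.
Δλ = atan2(sin θ sin δ cos φ₁, cos δ − sin φ₁ sin φ₂) = atan2(0.6584, 0.4262) = 57.083°.
λ₂ = -133.801° + 57.083° = -76.72°.

38.21°, -76.72°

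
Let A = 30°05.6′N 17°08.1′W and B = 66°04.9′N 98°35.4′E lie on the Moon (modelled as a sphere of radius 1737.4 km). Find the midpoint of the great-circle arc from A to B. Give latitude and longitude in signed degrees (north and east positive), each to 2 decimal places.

61.14°, 10.79°

The central angle between A and B is δ = 1.2597 rad.
With f = 0.5, the slerp weights are sin((1−f)δ)/sin δ = 0.6187 and sin(fδ)/sin δ = 0.6187.
Weighted sum of the unit vectors: (0.6187)·(0.8268,-0.2549,0.5014) + (0.6187)·(-0.0606,0.4009,0.9141) = (0.4741, 0.0903, 0.8758).
Converting back: φ = atan2(z, √(x²+y²)) = 61.14°, λ = atan2(y, x) = 10.79°.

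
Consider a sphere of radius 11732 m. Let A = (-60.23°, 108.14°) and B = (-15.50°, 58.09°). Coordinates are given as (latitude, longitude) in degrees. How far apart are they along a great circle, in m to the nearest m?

11747 m

In radians: φ₁ = -1.0512, φ₂ = -0.2705, Δλ = -50.050° = -0.8735 rad.
cos c = sin φ₁ sin φ₂ + cos φ₁ cos φ₂ cos Δλ = (-0.8680)(-0.2672) + (0.4965)(0.9636)(0.6421) = 0.53920,
so c = arccos(0.53920) = 1.00131 rad.
Distance = R·c = 11732 × 1.0013 ≈ 11747 m.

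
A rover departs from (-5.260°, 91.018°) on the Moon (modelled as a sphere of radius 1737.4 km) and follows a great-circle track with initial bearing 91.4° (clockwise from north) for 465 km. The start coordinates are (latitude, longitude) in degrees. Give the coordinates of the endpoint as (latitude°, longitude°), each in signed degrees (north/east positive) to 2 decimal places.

-5.44°, 106.42°

Angular distance δ = d/R = 465/1737.4 = 0.26764 rad; initial bearing θ = 1.5952 rad.
sin φ₂ = sin φ₁ cos δ + cos φ₁ sin δ cos θ = (-0.0917)(0.9644) + (0.9958)(0.2645)(-0.0244) = -0.0948, so φ₂ = -5.44°.
Δλ = atan2(sin θ sin δ cos φ₁, cos δ − sin φ₁ sin φ₂) = atan2(0.2633, 0.9557) = 15.401°.
λ₂ = 91.018° + 15.401° = 106.42°.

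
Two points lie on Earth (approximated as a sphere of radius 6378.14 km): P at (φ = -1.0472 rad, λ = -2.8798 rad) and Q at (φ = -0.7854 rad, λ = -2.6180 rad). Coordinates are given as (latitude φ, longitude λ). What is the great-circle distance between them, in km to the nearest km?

1945 km

With latitudes φ₁ = -60.000°, φ₂ = -45.000° and longitude difference Δλ = 15.000°:
cos c = sin φ₁ sin φ₂ + cos φ₁ cos φ₂ cos Δλ = (-0.8660)(-0.7071) + (0.5000)(0.7071)(0.9659) = 0.95388,
so c = arccos(0.95388) = 0.30489 rad.
Distance = R·c = 6378.14 × 0.3049 ≈ 1945 km.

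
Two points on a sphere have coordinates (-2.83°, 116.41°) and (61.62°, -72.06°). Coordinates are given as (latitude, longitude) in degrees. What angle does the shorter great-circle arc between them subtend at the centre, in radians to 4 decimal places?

2.1095 rad

In radians: φ₁ = -0.0494, φ₂ = 1.0755, Δλ = 171.530° = 2.9938 rad.
Haversine: a = sin²(Δφ/2) + cos φ₁ cos φ₂ sin²(Δλ/2) = 0.2844 + (0.9988)(0.4753)(0.9945) = 0.75650.
Central angle c = 2·arcsin(√a) = 2.10947 rad.
So the angular separation is 2.1095 rad.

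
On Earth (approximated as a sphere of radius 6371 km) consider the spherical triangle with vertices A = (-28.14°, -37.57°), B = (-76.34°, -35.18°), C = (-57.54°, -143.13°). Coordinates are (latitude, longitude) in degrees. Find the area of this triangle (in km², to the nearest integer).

11670553 km²

Side lengths (central angles): a = 0.6748, b = 1.2964, c = 0.8415 rad; semiperimeter s = 1.4063.
By l'Huilier's theorem, tan(E/4) = √[tan(s/2) tan((s−a)/2) tan((s−b)/2) tan((s−c)/2)], giving spherical excess E = 0.2875 rad.
Area = E·R² = 0.2875 × (6371)² ≈ 11670553 km².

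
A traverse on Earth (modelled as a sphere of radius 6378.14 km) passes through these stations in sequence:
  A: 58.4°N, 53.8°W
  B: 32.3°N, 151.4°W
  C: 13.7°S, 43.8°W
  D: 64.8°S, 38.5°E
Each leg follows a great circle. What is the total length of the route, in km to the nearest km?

28164 km

Leg A→B: central angle 1.1630 rad, distance 7418.1 km.
Leg B→C: central angle 1.9550 rad, distance 12469.6 km.
Leg C→D: central angle 1.2977 rad, distance 8276.9 km.
Total: 7418.1 + 12469.6 + 8276.9 ≈ 28164 km.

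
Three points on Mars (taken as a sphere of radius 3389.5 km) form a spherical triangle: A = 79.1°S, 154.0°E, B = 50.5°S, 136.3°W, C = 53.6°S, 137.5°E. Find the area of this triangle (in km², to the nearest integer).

1745257 km²

Side lengths (central angles): a = 0.8683, b = 0.4557, c = 0.6444 rad; semiperimeter s = 0.9842.
By l'Huilier's theorem, tan(E/4) = √[tan(s/2) tan((s−a)/2) tan((s−b)/2) tan((s−c)/2)], giving spherical excess E = 0.1519 rad.
Area = E·R² = 0.1519 × (3389.5)² ≈ 1745257 km².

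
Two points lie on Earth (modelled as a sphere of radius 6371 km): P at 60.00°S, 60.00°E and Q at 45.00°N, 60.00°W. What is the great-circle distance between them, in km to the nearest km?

Let φ₁ = -1.0472 rad, φ₂ = 0.7854 rad, and Δλ = -2.0944 rad.
cos c = sin φ₁ sin φ₂ + cos φ₁ cos φ₂ cos Δλ = (-0.8660)(0.7071) + (0.5000)(0.7071)(-0.5000) = -0.78915,
so c = arccos(-0.78915) = 2.48022 rad.
Distance = R·c = 6371 × 2.4802 ≈ 15801 km.

15801 km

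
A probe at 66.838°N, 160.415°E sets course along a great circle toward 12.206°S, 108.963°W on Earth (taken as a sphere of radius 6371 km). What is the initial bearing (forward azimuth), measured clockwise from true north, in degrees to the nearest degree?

With φ₁ = 1.1665, φ₂ = -0.2130, Δλ = 1.5817 rad, the forward-azimuth formula gives
θ = atan2( sin Δλ cos φ₂ , cos φ₁ sin φ₂ − sin φ₁ cos φ₂ cos Δλ ) = atan2(0.9773, -0.0734) = 94.30°.
So the initial bearing is 94°.

94°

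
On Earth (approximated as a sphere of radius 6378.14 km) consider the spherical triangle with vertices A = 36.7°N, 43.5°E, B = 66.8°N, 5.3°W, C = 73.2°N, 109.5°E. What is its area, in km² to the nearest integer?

Side lengths (central angles): a = 0.5878, b = 0.8415, c = 0.7116 rad; semiperimeter s = 1.0704.
By l'Huilier's theorem, tan(E/4) = √[tan(s/2) tan((s−a)/2) tan((s−b)/2) tan((s−c)/2)], giving spherical excess E = 0.2204 rad.
Area = E·R² = 0.2204 × (6378.14)² ≈ 8967658 km².

8967658 km²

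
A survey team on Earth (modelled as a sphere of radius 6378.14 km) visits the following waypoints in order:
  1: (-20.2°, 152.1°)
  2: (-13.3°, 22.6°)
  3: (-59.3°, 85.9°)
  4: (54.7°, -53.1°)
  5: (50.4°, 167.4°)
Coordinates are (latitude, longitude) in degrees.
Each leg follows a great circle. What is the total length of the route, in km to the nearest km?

45905 km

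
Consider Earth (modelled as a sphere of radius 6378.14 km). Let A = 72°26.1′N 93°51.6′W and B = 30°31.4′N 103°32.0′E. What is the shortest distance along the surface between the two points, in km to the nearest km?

8498 km

Let φ₁ = 1.2642 rad, φ₂ = 0.5327 rad, and Δλ = -2.8380 rad.
cos c = sin φ₁ sin φ₂ + cos φ₁ cos φ₂ cos Δλ = (0.9534)(0.5079) + (0.3018)(0.8614)(-0.9543) = 0.23613,
so c = arccos(0.23613) = 1.33242 rad.
Distance = R·c = 6378.14 × 1.3324 ≈ 8498 km.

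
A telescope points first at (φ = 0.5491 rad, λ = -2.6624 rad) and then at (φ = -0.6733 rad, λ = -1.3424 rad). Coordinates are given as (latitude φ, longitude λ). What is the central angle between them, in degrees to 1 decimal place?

With latitudes φ₁ = 31.461°, φ₂ = -38.577° and longitude difference Δλ = 75.630°:
Haversine: a = sin²(Δφ/2) + cos φ₁ cos φ₂ sin²(Δλ/2) = 0.3293 + (0.8530)(0.7818)(0.3759) = 0.57998.
Central angle c = 2·arcsin(√a) = 1.73145 rad.
So the angular separation is 99.2°.

99.2°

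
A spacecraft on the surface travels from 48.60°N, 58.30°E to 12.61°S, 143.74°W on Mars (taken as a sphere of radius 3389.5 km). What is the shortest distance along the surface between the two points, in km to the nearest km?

8261 km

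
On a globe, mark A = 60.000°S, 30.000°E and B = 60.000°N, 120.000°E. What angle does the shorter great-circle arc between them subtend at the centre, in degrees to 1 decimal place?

138.6°

In radians: φ₁ = -1.0472, φ₂ = 1.0472, Δλ = 90.000° = 1.5708 rad.
cos c = sin φ₁ sin φ₂ + cos φ₁ cos φ₂ cos Δλ = (-0.8660)(0.8660) + (0.5000)(0.5000)(0.0000) = -0.75000,
so c = arccos(-0.75000) = 2.41886 rad.
So the angular separation is 138.6°.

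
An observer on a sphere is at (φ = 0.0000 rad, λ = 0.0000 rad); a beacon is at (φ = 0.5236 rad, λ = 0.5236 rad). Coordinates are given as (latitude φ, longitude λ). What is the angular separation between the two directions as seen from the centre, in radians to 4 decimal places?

Let φ₁ = 0.0000 rad, φ₂ = 0.5236 rad, and Δλ = 0.5236 rad.
Haversine: a = sin²(Δφ/2) + cos φ₁ cos φ₂ sin²(Δλ/2) = 0.0670 + (1.0000)(0.8660)(0.0670) = 0.12500.
Central angle c = 2·arcsin(√a) = 0.72274 rad.
So the angular separation is 0.7227 rad.

0.7227 rad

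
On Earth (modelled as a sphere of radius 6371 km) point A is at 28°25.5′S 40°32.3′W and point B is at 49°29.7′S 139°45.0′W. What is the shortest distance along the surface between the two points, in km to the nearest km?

8263 km

Let φ₁ = -0.4961 rad, φ₂ = -0.8639 rad, and Δλ = -1.7316 rad.
Haversine: a = sin²(Δφ/2) + cos φ₁ cos φ₂ sin²(Δλ/2) = 0.0334 + (0.8794)(0.6495)(0.5800) = 0.36475.
Central angle c = 2·arcsin(√a) = 1.29689 rad.
Distance = R·c = 6371 × 1.2969 ≈ 8263 km.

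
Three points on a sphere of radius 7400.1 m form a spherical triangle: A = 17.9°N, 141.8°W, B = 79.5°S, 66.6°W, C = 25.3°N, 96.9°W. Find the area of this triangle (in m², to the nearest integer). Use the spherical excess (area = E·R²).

53704253 m²

Side lengths (central angles): a = 1.8525, b = 0.7366, c = 1.8317 rad; semiperimeter s = 2.2104.
By l'Huilier's theorem, tan(E/4) = √[tan(s/2) tan((s−a)/2) tan((s−b)/2) tan((s−c)/2)], giving spherical excess E = 0.9807 rad.
Area = E·R² = 0.9807 × (7400.1)² ≈ 53704253 m².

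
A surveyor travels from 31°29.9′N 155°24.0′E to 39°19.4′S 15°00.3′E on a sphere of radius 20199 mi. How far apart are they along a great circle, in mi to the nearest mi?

With latitudes φ₁ = 31.498°, φ₂ = -39.323° and longitude difference Δλ = -140.395°:
cos c = sin φ₁ sin φ₂ + cos φ₁ cos φ₂ cos Δλ = (0.5225)(-0.6337) + (0.8527)(0.7736)(-0.7705) = -0.83928,
so c = arccos(-0.83928) = 2.56676 rad.
Distance = R·c = 20199 × 2.5668 ≈ 51846 mi.

51846 mi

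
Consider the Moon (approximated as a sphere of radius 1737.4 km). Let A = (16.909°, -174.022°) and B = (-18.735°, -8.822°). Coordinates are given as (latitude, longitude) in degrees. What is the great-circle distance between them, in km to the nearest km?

5028 km

In radians: φ₁ = 0.2951, φ₂ = -0.3270, Δλ = 165.200° = 2.8833 rad.
cos c = sin φ₁ sin φ₂ + cos φ₁ cos φ₂ cos Δλ = (0.2909)(-0.3212) + (0.9568)(0.9470)(-0.9668) = -0.96943,
so c = arccos(-0.96943) = 2.89370 rad.
Distance = R·c = 1737.4 × 2.8937 ≈ 5028 km.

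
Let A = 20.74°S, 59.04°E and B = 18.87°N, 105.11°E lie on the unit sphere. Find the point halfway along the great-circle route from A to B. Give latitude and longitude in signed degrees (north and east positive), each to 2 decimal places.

-1.02°, 82.22°

The central angle between A and B is δ = 1.0479 rad.
With f = 0.5, the slerp weights are sin((1−f)δ)/sin δ = 0.5775 and sin(fδ)/sin δ = 0.5775.
Weighted sum of the unit vectors: (0.5775)·(0.4811,0.8020,-0.3541) + (0.5775)·(-0.2467,0.9135,0.3234) = (0.1354, 0.9906, -0.0177).
Converting back: φ = atan2(z, √(x²+y²)) = -1.02°, λ = atan2(y, x) = 82.22°.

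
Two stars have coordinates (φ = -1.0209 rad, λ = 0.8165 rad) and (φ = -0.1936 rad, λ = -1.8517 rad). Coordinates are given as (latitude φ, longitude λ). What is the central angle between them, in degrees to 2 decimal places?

107.00°

Let φ₁ = -1.0209 rad, φ₂ = -0.1936 rad, and Δλ = -2.6682 rad.
cos c = sin φ₁ sin φ₂ + cos φ₁ cos φ₂ cos Δλ = (-0.8526)(-0.1924) + (0.5226)(0.9813)(-0.8900) = -0.29241,
so c = arccos(-0.29241) = 1.86754 rad.
So the angular separation is 107.00°.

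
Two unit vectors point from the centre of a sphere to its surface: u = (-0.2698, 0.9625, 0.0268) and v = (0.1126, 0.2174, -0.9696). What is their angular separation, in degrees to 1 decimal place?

u·v = 0.1529; |u| = 1.0000, |v| = 1.0000.
cos θ = (u·v)/(|u||v|) = 0.1529, so θ = 81.2°.

81.2°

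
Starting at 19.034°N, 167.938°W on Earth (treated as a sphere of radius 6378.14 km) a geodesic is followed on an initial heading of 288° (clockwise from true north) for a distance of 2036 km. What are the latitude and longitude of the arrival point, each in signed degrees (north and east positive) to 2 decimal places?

23.66°, 173.04°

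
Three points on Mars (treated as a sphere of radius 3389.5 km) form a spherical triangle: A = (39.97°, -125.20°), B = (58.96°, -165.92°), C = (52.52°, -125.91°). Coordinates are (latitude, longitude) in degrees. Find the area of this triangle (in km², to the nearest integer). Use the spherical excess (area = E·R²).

Side lengths (central angles): a = 0.4021, b = 0.2192, c = 0.5550 rad; semiperimeter s = 0.5881.
By l'Huilier's theorem, tan(E/4) = √[tan(s/2) tan((s−a)/2) tan((s−b)/2) tan((s−c)/2)], giving spherical excess E = 0.0374 rad.
Area = E·R² = 0.0374 × (3389.5)² ≈ 429569 km².

429569 km²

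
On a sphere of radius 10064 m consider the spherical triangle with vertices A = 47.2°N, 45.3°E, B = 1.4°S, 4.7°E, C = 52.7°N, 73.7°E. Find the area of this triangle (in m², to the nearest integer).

5224375 m²

Side lengths (central angles): a = 1.3718, b = 0.3306, c = 1.0497 rad; semiperimeter s = 1.3761.
By l'Huilier's theorem, tan(E/4) = √[tan(s/2) tan((s−a)/2) tan((s−b)/2) tan((s−c)/2)], giving spherical excess E = 0.0516 rad.
Area = E·R² = 0.0516 × (10064)² ≈ 5224375 m².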